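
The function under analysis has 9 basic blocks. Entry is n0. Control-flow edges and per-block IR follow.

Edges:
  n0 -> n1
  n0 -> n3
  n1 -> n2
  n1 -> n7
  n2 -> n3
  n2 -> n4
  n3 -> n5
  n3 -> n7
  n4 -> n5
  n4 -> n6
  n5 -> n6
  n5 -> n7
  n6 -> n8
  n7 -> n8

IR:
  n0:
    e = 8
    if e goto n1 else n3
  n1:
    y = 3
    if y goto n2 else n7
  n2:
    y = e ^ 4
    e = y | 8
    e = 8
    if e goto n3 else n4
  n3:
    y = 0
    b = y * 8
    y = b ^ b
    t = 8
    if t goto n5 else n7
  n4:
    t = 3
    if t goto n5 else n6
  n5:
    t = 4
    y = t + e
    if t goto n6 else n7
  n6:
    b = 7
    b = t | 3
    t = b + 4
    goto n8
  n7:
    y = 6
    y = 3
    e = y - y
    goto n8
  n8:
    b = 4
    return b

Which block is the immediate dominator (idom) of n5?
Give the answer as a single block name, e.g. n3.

Answer: n0

Analysis:
idom tree: n1←n0 n2←n1 n3←n0 n4←n2 n5←n0 n6←n0 n7←n0 n8←n0
Dom∩ at merges:
  n3: preds {n0,n2}: {n0} ∩ {n0,n1,n2} = {n0}; idom=n0
  n5: preds {n3,n4}: {n0,n3} ∩ {n0,n1,n2,n4} = {n0}; idom=n0
  n6: preds {n4,n5}: {n0,n1,n2,n4} ∩ {n0,n5} = {n0}; idom=n0
  n7: preds {n1,n3,n5}: {n0,n1} ∩ {n0,n3} ∩ {n0,n5} = {n0}; idom=n0
  n8: preds {n6,n7}: {n0,n6} ∩ {n0,n7} = {n0}; idom=n0

idom(n5) = n0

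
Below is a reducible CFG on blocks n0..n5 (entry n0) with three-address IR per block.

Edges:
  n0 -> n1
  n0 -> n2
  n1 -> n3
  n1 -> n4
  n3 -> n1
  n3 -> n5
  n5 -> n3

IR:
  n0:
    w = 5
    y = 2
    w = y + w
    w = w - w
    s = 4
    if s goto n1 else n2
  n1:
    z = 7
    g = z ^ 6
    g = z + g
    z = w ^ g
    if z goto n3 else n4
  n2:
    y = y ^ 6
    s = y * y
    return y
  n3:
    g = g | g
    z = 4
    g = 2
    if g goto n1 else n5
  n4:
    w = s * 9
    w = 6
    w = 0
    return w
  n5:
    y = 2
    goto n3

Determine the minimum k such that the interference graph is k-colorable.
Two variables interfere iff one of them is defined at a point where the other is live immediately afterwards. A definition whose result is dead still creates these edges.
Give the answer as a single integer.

Answer: 4

Derivation:
Per-block:
  n0 def {s,w,y} use ∅
  n1 def {g,z} use {w}
  n2 def {s,y} use {y}
  n3 def {g,z} use {g}
  n4 def {w} use {s}
  n5 def {y} use ∅

Backward fixpoint:
  n0 li=∅ lo={s,w,y}
  n1 li={s,w} lo={g,s,w}
  n2 li={y} lo=∅
  n3 li={g,s,w} lo={g,s,w}
  n4 li={s} lo=∅
  n5 li={g,s,w} lo={g,s,w}

Conflict graph:
  g — {s,w,y,z}
  s — {g,w,y,z}
  w — {g,s,y,z}
  y — {g,s,w}
  z — {g,s,w}

Colouring:
  lower bound: {g,s,w,y} mutually conflict ⇒ χ ≥ 4
  4-colouring: r0={g}  r1={s}  r2={w}  r3={y,z}
  χ = 4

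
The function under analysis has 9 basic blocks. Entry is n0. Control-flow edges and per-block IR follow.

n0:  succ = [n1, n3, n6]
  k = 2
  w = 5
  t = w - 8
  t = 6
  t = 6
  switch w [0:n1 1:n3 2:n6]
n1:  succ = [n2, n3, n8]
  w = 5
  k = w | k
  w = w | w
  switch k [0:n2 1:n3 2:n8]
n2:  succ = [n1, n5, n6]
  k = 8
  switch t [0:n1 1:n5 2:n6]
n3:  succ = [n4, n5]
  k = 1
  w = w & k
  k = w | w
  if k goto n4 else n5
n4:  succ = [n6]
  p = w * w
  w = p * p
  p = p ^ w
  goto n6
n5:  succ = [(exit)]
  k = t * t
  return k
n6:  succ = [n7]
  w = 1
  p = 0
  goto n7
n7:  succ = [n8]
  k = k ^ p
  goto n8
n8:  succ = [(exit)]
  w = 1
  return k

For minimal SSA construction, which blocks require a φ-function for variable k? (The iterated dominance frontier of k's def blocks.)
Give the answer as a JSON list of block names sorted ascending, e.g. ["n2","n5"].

idom tree: n1←n0 n2←n1 n3←n0 n4←n3 n5←n0 n6←n0 n7←n6 n8←n0
Join-block Dom:
  n1: preds {n0,n2}: {n0} ∩ {n0,n1,n2} = {n0}; idom=n0
  n3: preds {n0,n1}: {n0} ∩ {n0,n1} = {n0}; idom=n0
  n5: preds {n2,n3}: {n0,n1,n2} ∩ {n0,n3} = {n0}; idom=n0
  n6: preds {n0,n2,n4}: {n0} ∩ {n0,n1,n2} ∩ {n0,n3,n4} = {n0}; idom=n0
  n8: preds {n1,n7}: {n0,n1} ∩ {n0,n6,n7} = {n0}; idom=n0

DF derivation:
  n1←n0: walk · to n0
  n1←n2: walk n2→n1 to n0
  n3←n0: walk · to n0
  n3←n1: walk n1 to n0
  n5←n2: walk n2→n1 to n0
  n5←n3: walk n3 to n0
  n6←n0: walk · to n0
  n6←n2: walk n2→n1 to n0
  n6←n4: walk n4→n3 to n0
  n8←n1: walk n1 to n0
  n8←n7: walk n7→n6 to n0
  n0 → ∅
  n1 → {n1,n3,n5,n6,n8}
  n2 → {n1,n5,n6}
  n3 → {n5,n6}
  n4 → {n6}
  n5 → ∅
  n6 → {n8}
  n7 → {n8}
  n8 → ∅

φ for k: defs {n0,n1,n2,n3,n5,n7}
  DF⁺ = {n1,n3,n5,n6,n8}

Answer: ["n1", "n3", "n5", "n6", "n8"]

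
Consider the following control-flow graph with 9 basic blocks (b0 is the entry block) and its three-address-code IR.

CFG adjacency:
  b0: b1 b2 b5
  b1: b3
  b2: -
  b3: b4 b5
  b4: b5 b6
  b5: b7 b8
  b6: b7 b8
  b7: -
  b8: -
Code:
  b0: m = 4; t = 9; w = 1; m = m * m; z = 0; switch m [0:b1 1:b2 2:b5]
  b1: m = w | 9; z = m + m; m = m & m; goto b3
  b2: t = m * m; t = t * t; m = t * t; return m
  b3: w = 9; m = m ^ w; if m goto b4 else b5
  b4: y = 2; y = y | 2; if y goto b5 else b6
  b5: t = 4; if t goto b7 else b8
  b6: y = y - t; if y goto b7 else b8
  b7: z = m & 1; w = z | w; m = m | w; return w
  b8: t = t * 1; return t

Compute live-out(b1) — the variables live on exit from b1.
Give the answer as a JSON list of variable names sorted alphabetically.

Block summaries:
  b0: {m,t,w,z} / ∅
  b1: {m,z} / {w}
  b2: {m,t} / {m}
  b3: {m,w} / {m}
  b4: {y} / ∅
  b5: {t} / ∅
  b6: {y} / {t,y}
  b7: {m,w,z} / {m,w}
  b8: {t} / {t}

Live sets:
  b0: in=∅ out={m,t,w}
  b1: in={t,w} out={m,t}
  b2: in={m} out=∅
  b3: in={m,t} out={m,t,w}
  b4: in={m,t,w} out={m,t,w,y}
  b5: in={m,w} out={m,t,w}
  b6: in={m,t,w,y} out={m,t,w}
  b7: in={m,w} out=∅
  b8: in={t} out=∅

live-out(b1) = ["m", "t"]

Answer: ["m", "t"]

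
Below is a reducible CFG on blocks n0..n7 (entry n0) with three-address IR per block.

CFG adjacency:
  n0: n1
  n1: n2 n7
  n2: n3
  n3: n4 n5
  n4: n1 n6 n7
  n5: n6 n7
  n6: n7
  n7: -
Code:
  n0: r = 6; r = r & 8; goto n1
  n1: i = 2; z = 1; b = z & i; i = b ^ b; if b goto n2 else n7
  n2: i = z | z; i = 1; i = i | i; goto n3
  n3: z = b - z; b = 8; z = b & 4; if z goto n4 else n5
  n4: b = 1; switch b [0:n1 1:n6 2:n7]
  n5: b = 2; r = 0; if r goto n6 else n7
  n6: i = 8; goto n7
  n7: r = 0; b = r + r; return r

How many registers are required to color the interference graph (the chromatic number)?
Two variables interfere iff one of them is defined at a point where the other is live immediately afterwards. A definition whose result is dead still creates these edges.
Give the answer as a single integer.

def/use:
  n0: {r} / ∅
  n1: {b,i,z} / ∅
  n2: {i} / {z}
  n3: {b,z} / {b,z}
  n4: {b} / ∅
  n5: {b,r} / ∅
  n6: {i} / ∅
  n7: {b,r} / ∅

Live sets:
  n0 li=∅ lo=∅
  n1 li=∅ lo={b,z}
  n2 li={b,z} lo={b,z}
  n3 li={b,z} lo=∅
  n4 li=∅ lo=∅
  n5 li=∅ lo=∅
  n6 li=∅ lo=∅
  n7 li=∅ lo=∅

Interference:
  b: {i,r,z}
  i: {b,z}
  r: {b}
  z: {b,i}

Chromatic number:
  {b,i,z} pairwise interfere (3-clique) ⇒ χ ≥ 3
  3-colouring: R0={b}  R1={i,r}  R2={z}
  χ = 3

Answer: 3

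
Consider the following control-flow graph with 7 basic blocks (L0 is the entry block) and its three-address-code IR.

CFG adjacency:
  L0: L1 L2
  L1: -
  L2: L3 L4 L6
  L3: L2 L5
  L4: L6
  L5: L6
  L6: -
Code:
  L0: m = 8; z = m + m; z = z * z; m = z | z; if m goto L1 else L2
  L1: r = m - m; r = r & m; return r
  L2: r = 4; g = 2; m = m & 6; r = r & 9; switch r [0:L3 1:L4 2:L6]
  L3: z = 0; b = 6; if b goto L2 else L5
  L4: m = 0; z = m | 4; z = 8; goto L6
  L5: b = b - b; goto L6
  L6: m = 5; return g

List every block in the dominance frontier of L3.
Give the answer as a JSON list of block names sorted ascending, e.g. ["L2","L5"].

idom tree: L1←L0 L2←L0 L3←L2 L4←L2 L5←L3 L6←L2
Dom at joins:
  L2: preds {L0,L3}: {L0} ∩ {L0,L2,L3} = {L0}; idom=L0
  L6: preds {L2,L4,L5}: {L0,L2} ∩ {L0,L2,L4} ∩ {L0,L2,L3,L5} = {L0,L2}; idom=L2

DF derivation:
  join L2 pred L0: · stop@L0
  join L2 pred L3: L3→L2 stop@L0
  join L6 pred L2: · stop@L2
  join L6 pred L4: L4 stop@L2
  join L6 pred L5: L5→L3 stop@L2
  DF(L0)=∅
  DF(L1)=∅
  DF(L2)={L2}
  DF(L3)={L2,L6}
  DF(L4)={L6}
  DF(L5)={L6}
  DF(L6)=∅

DF(L3) = ["L2", "L6"]

Answer: ["L2", "L6"]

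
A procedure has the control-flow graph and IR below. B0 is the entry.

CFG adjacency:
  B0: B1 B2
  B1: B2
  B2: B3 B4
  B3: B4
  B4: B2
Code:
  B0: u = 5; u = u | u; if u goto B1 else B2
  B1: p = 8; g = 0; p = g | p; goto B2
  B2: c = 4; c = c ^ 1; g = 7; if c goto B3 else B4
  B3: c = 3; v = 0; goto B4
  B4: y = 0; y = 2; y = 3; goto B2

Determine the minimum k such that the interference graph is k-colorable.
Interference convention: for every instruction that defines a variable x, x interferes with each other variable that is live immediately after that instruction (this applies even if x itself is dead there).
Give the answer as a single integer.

Answer: 2

Analysis:
Block summaries:
  B0 def {u} use ∅
  B1 def {g,p} use ∅
  B2 def {c,g} use ∅
  B3 def {c,v} use ∅
  B4 def {y} use ∅

Liveness:
  B0: in=∅ out=∅
  B1: in=∅ out=∅
  B2: in=∅ out=∅
  B3: in=∅ out=∅
  B4: in=∅ out=∅

Interfere edges:
  c↔{g}
  g↔{c,p}
  p↔{g}
  u↔∅
  v↔∅
  y↔∅

Chromatic number:
  {c,g} pairwise interfere (2-clique) ⇒ χ ≥ 2
  assign c→c1 g→c0 p→c1 u→c0 v→c0 y→c0 — no edge inside a register ⇒ χ ≤ 2
  χ = 2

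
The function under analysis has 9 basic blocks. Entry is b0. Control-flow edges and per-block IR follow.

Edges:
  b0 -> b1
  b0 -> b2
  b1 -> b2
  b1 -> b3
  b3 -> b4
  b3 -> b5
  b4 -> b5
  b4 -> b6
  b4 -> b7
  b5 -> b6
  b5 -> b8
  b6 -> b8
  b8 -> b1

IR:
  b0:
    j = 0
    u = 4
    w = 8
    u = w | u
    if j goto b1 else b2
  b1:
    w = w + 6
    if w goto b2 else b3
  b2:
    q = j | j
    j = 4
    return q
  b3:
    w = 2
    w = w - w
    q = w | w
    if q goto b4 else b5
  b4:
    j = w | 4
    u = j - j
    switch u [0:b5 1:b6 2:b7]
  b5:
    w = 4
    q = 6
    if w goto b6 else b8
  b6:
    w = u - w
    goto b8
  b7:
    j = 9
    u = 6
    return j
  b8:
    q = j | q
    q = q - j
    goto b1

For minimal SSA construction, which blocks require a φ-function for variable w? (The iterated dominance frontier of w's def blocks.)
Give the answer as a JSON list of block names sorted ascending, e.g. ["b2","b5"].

idom tree: b1←b0 b2←b0 b3←b1 b4←b3 b5←b3 b6←b3 b7←b4 b8←b3
Dom∩ at merges:
  b1: preds {b0,b8}: {b0} ∩ {b0,b1,b3,b8} = {b0}; idom=b0
  b2: preds {b0,b1}: {b0} ∩ {b0,b1} = {b0}; idom=b0
  b5: preds {b3,b4}: {b0,b1,b3} ∩ {b0,b1,b3,b4} = {b0,b1,b3}; idom=b3
  b6: preds {b4,b5}: {b0,b1,b3,b4} ∩ {b0,b1,b3,b5} = {b0,b1,b3}; idom=b3
  b8: preds {b5,b6}: {b0,b1,b3,b5} ∩ {b0,b1,b3,b6} = {b0,b1,b3}; idom=b3

DF walk-up:
  join b1 pred b0: · stop@b0
  join b1 pred b8: b8→b3→b1 stop@b0
  join b2 pred b0: · stop@b0
  join b2 pred b1: b1 stop@b0
  join b5 pred b3: · stop@b3
  join b5 pred b4: b4 stop@b3
  join b6 pred b4: b4 stop@b3
  join b6 pred b5: b5 stop@b3
  join b8 pred b5: b5 stop@b3
  join b8 pred b6: b6 stop@b3
  b0 → ∅
  b1 → {b1,b2}
  b2 → ∅
  b3 → {b1}
  b4 → {b5,b6}
  b5 → {b6,b8}
  b6 → {b8}
  b7 → ∅
  b8 → {b1}

φ for w: defs {b0,b1,b3,b5,b6}
  DF⁺ = {b1,b2,b6,b8}

Answer: ["b1", "b2", "b6", "b8"]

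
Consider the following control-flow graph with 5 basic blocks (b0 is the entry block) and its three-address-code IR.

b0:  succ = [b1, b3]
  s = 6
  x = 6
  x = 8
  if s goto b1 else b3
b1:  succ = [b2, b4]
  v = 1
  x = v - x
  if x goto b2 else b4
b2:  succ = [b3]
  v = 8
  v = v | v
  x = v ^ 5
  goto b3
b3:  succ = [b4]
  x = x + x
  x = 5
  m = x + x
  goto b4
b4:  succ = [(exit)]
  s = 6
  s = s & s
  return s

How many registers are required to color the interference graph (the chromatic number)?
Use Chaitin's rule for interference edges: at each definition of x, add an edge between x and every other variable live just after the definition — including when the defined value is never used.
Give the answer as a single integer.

Answer: 2

Analysis:
Per-block:
  b0: def={s,x} ue=∅
  b1: def={v,x} ue={x}
  b2: def={v,x} ue=∅
  b3: def={m,x} ue={x}
  b4: def={s} ue=∅

Live sets:
  b0 li=∅ lo={x}
  b1 li={x} lo=∅
  b2 li=∅ lo={x}
  b3 li={x} lo=∅
  b4 li=∅ lo=∅

Interference:
  m: ∅
  s: {x}
  v: {x}
  x: {s,v}

Chromatic number:
  {s,x} pairwise interfere (2-clique) ⇒ χ ≥ 2
  assign m→R0 s→R1 v→R1 x→R0 — no edge inside a register ⇒ χ ≤ 2
  χ = 2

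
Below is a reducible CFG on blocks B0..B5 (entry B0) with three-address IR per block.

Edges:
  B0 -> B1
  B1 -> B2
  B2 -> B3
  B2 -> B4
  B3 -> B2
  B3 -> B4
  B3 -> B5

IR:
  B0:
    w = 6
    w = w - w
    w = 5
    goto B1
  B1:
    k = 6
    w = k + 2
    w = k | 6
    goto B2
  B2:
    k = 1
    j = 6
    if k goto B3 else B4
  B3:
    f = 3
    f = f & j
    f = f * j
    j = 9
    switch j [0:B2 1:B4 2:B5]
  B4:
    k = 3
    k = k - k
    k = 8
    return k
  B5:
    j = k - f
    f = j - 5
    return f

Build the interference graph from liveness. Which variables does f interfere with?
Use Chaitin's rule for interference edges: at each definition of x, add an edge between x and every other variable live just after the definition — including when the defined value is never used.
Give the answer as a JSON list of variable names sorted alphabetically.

Per-block:
  B0: def={w} ue=∅
  B1: def={k,w} ue=∅
  B2: def={j,k} ue=∅
  B3: def={f,j} ue={j}
  B4: def={k} ue=∅
  B5: def={f,j} ue={f,k}

Live sets:
  B0: in=∅ out=∅
  B1: in=∅ out=∅
  B2: in=∅ out={j,k}
  B3: in={j,k} out={f,k}
  B4: in=∅ out=∅
  B5: in={f,k} out=∅

Interfere edges:
  f — {j,k}
  j — {f,k}
  k — {f,j,w}
  w — {k}

N(f) = ["j", "k"]

Answer: ["j", "k"]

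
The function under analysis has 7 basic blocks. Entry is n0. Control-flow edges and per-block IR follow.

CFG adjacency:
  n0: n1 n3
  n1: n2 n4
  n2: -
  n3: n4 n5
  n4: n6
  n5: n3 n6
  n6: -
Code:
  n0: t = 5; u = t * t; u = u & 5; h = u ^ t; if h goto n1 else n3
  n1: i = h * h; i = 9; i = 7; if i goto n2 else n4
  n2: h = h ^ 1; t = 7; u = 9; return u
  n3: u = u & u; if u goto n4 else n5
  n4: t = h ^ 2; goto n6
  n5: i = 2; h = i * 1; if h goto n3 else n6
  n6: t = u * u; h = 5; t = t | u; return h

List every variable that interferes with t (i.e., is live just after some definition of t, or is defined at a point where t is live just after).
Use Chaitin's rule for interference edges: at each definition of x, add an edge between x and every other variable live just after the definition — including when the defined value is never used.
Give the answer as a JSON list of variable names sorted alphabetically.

Block summaries:
  n0: {h,t,u} / ∅
  n1: {i} / {h}
  n2: {h,t,u} / {h}
  n3: {u} / {u}
  n4: {t} / {h}
  n5: {h,i} / ∅
  n6: {h,t} / {u}

Liveness:
  n0: in=∅ out={h,u}
  n1: in={h,u} out={h,u}
  n2: in={h} out=∅
  n3: in={h,u} out={h,u}
  n4: in={h,u} out={u}
  n5: in={u} out={h,u}
  n6: in={u} out=∅

Conflict graph:
  h: {i,t,u}
  i: {h,u}
  t: {h,u}
  u: {h,i,t}

N(t) = ["h", "u"]

Answer: ["h", "u"]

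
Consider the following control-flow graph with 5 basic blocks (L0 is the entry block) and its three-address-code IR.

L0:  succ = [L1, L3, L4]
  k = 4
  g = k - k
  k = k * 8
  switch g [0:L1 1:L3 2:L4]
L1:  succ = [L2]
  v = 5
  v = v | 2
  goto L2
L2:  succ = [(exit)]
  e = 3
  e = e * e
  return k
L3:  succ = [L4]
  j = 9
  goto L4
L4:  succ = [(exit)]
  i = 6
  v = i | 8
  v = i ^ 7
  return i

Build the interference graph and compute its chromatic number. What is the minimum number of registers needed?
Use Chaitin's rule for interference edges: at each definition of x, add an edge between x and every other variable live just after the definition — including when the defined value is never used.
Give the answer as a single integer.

Block summaries:
  L0: def={g,k} ue=∅
  L1: def={v} ue=∅
  L2: def={e} ue={k}
  L3: def={j} ue=∅
  L4: def={i,v} ue=∅

Liveness:
  L0 li=∅ lo={k}
  L1 li={k} lo={k}
  L2 li={k} lo=∅
  L3 li=∅ lo=∅
  L4 li=∅ lo=∅

Interfere edges:
  e — {k}
  g — {k}
  i — {v}
  j — ∅
  k — {e,g,v}
  v — {i,k}

Registers:
  lower bound: {e,k} mutually conflict ⇒ χ ≥ 2
  assign e→r1 g→r1 i→r0 j→r0 k→r0 v→r1 — no edge inside a register ⇒ χ ≤ 2
  χ = 2

Answer: 2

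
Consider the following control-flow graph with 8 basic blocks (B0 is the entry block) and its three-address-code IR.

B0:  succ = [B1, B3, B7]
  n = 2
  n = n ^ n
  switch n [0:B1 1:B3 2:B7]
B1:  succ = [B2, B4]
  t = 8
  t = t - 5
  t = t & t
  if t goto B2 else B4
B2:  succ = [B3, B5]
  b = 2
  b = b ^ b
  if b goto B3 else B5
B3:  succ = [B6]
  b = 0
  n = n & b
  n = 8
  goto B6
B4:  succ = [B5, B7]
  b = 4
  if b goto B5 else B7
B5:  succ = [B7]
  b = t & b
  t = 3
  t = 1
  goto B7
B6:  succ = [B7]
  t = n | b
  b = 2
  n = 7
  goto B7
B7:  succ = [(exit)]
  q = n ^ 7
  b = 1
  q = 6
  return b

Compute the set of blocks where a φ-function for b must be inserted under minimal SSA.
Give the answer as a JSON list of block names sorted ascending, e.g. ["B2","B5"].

idom tree: B1←B0 B2←B1 B3←B0 B4←B1 B5←B1 B6←B3 B7←B0
Join-block Dom:
  B3: preds {B0,B2}: {B0} ∩ {B0,B1,B2} = {B0}; idom=B0
  B5: preds {B2,B4}: {B0,B1,B2} ∩ {B0,B1,B4} = {B0,B1}; idom=B1
  B7: preds {B0,B4,B5,B6}: {B0} ∩ {B0,B1,B4} ∩ {B0,B1,B5} ∩ {B0,B3,B6} = {B0}; idom=B0

DF walk-up:
  join B3 pred B0: · stop@B0
  join B3 pred B2: B2→B1 stop@B0
  join B5 pred B2: B2 stop@B1
  join B5 pred B4: B4 stop@B1
  join B7 pred B0: · stop@B0
  join B7 pred B4: B4→B1 stop@B0
  join B7 pred B5: B5→B1 stop@B0
  join B7 pred B6: B6→B3 stop@B0
  DF(B0)=∅
  DF(B1)={B3,B7}
  DF(B2)={B3,B5}
  DF(B3)={B7}
  DF(B4)={B5,B7}
  DF(B5)={B7}
  DF(B6)={B7}
  DF(B7)=∅

φ for b: defs {B2,B3,B4,B5,B6,B7}
  DF⁺ = {B3,B5,B7}

Answer: ["B3", "B5", "B7"]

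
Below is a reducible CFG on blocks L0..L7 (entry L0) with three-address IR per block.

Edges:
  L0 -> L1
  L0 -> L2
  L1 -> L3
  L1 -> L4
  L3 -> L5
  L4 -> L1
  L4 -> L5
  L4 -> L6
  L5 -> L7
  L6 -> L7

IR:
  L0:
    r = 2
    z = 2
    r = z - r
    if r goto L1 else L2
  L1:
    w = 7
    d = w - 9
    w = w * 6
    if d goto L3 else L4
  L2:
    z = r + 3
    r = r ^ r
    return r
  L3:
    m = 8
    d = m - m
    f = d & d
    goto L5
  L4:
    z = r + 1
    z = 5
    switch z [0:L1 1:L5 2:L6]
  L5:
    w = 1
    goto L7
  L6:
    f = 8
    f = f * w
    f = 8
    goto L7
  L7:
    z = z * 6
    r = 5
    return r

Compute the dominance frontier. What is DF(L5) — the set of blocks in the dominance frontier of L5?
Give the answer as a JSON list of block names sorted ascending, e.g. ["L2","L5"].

Answer: ["L7"]

Working:
idom tree: L1←L0 L2←L0 L3←L1 L4←L1 L5←L1 L6←L4 L7←L1
Dom∩ at merges:
  L1: preds {L0,L4}: {L0} ∩ {L0,L1,L4} = {L0}; idom=L0
  L5: preds {L3,L4}: {L0,L1,L3} ∩ {L0,L1,L4} = {L0,L1}; idom=L1
  L7: preds {L5,L6}: {L0,L1,L5} ∩ {L0,L1,L4,L6} = {L0,L1}; idom=L1

DF derivation:
  join L1 pred L0: · stop@L0
  join L1 pred L4: L4→L1 stop@L0
  join L5 pred L3: L3 stop@L1
  join L5 pred L4: L4 stop@L1
  join L7 pred L5: L5 stop@L1
  join L7 pred L6: L6→L4 stop@L1
  DF(L0)=∅
  DF(L1)={L1}
  DF(L2)=∅
  DF(L3)={L5}
  DF(L4)={L1,L5,L7}
  DF(L5)={L7}
  DF(L6)={L7}
  DF(L7)=∅

DF(L5) = ["L7"]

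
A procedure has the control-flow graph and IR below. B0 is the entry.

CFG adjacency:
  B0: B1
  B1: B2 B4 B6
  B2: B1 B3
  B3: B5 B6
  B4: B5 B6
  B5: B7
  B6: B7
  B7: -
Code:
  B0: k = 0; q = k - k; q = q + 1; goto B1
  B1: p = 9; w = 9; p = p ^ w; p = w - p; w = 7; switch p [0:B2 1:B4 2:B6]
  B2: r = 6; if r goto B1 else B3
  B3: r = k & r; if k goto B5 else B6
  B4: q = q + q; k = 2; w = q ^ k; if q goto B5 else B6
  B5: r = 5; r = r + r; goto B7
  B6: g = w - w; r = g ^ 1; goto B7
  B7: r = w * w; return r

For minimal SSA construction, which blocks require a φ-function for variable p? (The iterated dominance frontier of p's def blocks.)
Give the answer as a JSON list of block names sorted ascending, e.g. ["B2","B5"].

idom tree: B1←B0 B2←B1 B3←B2 B4←B1 B5←B1 B6←B1 B7←B1
Dom at joins:
  B1: preds {B0,B2}: {B0} ∩ {B0,B1,B2} = {B0}; idom=B0
  B5: preds {B3,B4}: {B0,B1,B2,B3} ∩ {B0,B1,B4} = {B0,B1}; idom=B1
  B6: preds {B1,B3,B4}: {B0,B1} ∩ {B0,B1,B2,B3} ∩ {B0,B1,B4} = {B0,B1}; idom=B1
  B7: preds {B5,B6}: {B0,B1,B5} ∩ {B0,B1,B6} = {B0,B1}; idom=B1

DF derivation:
  B1←B0: walk · to B0
  B1←B2: walk B2→B1 to B0
  B5←B3: walk B3→B2 to B1
  B5←B4: walk B4 to B1
  B6←B1: walk · to B1
  B6←B3: walk B3→B2 to B1
  B6←B4: walk B4 to B1
  B7←B5: walk B5 to B1
  B7←B6: walk B6 to B1
  B0: DF=∅
  B1: DF={B1}
  B2: DF={B1,B5,B6}
  B3: DF={B5,B6}
  B4: DF={B5,B6}
  B5: DF={B7}
  B6: DF={B7}
  B7: DF=∅

φ for p: defs {B1}
  DF⁺ = {B1}

Answer: ["B1"]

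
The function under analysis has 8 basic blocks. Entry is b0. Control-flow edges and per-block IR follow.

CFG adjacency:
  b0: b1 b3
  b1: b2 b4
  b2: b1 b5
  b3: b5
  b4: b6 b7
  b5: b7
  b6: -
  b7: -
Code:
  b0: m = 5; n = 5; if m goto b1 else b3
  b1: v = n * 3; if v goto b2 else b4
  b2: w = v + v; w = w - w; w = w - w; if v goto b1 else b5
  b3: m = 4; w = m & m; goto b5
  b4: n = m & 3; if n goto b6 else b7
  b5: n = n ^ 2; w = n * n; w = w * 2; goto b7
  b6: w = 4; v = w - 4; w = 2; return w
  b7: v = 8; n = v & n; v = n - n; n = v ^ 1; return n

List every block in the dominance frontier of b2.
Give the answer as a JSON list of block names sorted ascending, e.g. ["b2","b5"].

Answer: ["b1", "b5"]

Working:
idom tree: b1←b0 b2←b1 b3←b0 b4←b1 b5←b0 b6←b4 b7←b0
Dom∩ at merges:
  b1: preds {b0,b2}: {b0} ∩ {b0,b1,b2} = {b0}; idom=b0
  b5: preds {b2,b3}: {b0,b1,b2} ∩ {b0,b3} = {b0}; idom=b0
  b7: preds {b4,b5}: {b0,b1,b4} ∩ {b0,b5} = {b0}; idom=b0

Frontier:
  join b1 pred b0: · stop@b0
  join b1 pred b2: b2→b1 stop@b0
  join b5 pred b2: b2→b1 stop@b0
  join b5 pred b3: b3 stop@b0
  join b7 pred b4: b4→b1 stop@b0
  join b7 pred b5: b5 stop@b0
  b0 → ∅
  b1 → {b1,b5,b7}
  b2 → {b1,b5}
  b3 → {b5}
  b4 → {b7}
  b5 → {b7}
  b6 → ∅
  b7 → ∅

DF(b2) = ["b1", "b5"]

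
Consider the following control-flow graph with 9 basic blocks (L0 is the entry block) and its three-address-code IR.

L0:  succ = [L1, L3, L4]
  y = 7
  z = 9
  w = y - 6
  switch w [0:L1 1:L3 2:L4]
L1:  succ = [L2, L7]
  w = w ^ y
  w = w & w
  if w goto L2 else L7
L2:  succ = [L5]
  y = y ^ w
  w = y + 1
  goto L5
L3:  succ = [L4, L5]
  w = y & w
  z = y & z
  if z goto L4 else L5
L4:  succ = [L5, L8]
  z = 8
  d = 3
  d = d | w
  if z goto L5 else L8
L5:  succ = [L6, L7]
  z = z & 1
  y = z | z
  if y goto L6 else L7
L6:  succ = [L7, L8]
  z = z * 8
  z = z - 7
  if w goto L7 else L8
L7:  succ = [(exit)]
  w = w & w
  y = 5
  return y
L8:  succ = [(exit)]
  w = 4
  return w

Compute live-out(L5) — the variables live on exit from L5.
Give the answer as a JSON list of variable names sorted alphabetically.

Answer: ["w", "z"]

Working:
Block summaries:
  L0: {w,y,z} / ∅
  L1: {w} / {w,y}
  L2: {w,y} / {w,y}
  L3: {w,z} / {w,y,z}
  L4: {d,z} / {w}
  L5: {y,z} / {z}
  L6: {z} / {w,z}
  L7: {w,y} / {w}
  L8: {w} / ∅

Liveness:
  L0 li=∅ lo={w,y,z}
  L1 li={w,y,z} lo={w,y,z}
  L2 li={w,y,z} lo={w,z}
  L3 li={w,y,z} lo={w,z}
  L4 li={w} lo={w,z}
  L5 li={w,z} lo={w,z}
  L6 li={w,z} lo={w}
  L7 li={w} lo=∅
  L8 li=∅ lo=∅

live-out(L5) = ["w", "z"]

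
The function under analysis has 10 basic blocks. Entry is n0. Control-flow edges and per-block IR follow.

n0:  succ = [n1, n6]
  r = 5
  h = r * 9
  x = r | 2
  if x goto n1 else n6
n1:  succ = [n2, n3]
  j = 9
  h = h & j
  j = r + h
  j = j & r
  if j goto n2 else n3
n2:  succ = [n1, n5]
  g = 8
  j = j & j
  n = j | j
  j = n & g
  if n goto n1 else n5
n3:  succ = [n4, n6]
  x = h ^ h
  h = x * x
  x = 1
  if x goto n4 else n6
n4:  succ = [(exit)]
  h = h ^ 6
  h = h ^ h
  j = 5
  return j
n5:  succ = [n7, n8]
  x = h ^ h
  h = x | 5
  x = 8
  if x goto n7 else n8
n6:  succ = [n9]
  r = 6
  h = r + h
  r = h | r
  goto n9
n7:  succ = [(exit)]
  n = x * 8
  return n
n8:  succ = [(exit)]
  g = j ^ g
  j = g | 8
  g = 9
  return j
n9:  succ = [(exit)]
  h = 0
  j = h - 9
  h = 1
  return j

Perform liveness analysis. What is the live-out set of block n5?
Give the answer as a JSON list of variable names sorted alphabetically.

Answer: ["g", "j", "x"]

Analysis:
Block summaries:
  n0: def={h,r,x} ue=∅
  n1: def={h,j} ue={h,r}
  n2: def={g,j,n} ue={j}
  n3: def={h,x} ue={h}
  n4: def={h,j} ue={h}
  n5: def={h,x} ue={h}
  n6: def={h,r} ue={h}
  n7: def={n} ue={x}
  n8: def={g,j} ue={g,j}
  n9: def={h,j} ue=∅

Live sets:
  n0: in=∅ out={h,r}
  n1: in={h,r} out={h,j,r}
  n2: in={h,j,r} out={g,h,j,r}
  n3: in={h} out={h}
  n4: in={h} out=∅
  n5: in={g,h,j} out={g,j,x}
  n6: in={h} out=∅
  n7: in={x} out=∅
  n8: in={g,j} out=∅
  n9: in=∅ out=∅

live-out(n5) = ["g", "j", "x"]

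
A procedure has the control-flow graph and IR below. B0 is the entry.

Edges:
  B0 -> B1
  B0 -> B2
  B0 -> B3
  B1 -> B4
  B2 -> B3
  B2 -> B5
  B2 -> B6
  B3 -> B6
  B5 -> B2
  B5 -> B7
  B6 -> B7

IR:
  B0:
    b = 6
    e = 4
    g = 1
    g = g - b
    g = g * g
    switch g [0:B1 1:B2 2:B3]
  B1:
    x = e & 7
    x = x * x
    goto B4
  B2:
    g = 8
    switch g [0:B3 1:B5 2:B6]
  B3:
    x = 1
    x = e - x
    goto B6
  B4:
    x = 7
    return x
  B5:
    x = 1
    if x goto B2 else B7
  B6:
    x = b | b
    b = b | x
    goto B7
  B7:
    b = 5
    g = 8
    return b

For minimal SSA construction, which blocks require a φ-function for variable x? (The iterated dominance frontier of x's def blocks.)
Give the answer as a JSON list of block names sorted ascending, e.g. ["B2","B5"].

idom tree: B1←B0 B2←B0 B3←B0 B4←B1 B5←B2 B6←B0 B7←B0
Dom at joins:
  B2: preds {B0,B5}: {B0} ∩ {B0,B2,B5} = {B0}; idom=B0
  B3: preds {B0,B2}: {B0} ∩ {B0,B2} = {B0}; idom=B0
  B6: preds {B2,B3}: {B0,B2} ∩ {B0,B3} = {B0}; idom=B0
  B7: preds {B5,B6}: {B0,B2,B5} ∩ {B0,B6} = {B0}; idom=B0

DF walk-up:
  B2←B0: walk · to B0
  B2←B5: walk B5→B2 to B0
  B3←B0: walk · to B0
  B3←B2: walk B2 to B0
  B6←B2: walk B2 to B0
  B6←B3: walk B3 to B0
  B7←B5: walk B5→B2 to B0
  B7←B6: walk B6 to B0
  DF(B0)=∅
  DF(B1)=∅
  DF(B2)={B2,B3,B6,B7}
  DF(B3)={B6}
  DF(B4)=∅
  DF(B5)={B2,B7}
  DF(B6)={B7}
  DF(B7)=∅

φ for x: defs {B1,B3,B4,B5,B6}
  DF⁺ = {B2,B3,B6,B7}

Answer: ["B2", "B3", "B6", "B7"]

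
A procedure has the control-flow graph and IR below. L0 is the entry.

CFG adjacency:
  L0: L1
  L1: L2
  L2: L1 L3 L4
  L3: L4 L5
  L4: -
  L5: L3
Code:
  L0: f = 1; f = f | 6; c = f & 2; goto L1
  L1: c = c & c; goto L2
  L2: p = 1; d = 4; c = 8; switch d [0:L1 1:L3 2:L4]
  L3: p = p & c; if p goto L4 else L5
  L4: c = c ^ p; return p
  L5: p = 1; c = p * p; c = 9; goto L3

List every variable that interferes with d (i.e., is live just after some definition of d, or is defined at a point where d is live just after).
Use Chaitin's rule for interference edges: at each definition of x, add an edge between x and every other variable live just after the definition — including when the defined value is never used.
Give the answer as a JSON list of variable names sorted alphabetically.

Answer: ["c", "p"]

Derivation:
def/use:
  L0: def={c,f} ue=∅
  L1: def={c} ue={c}
  L2: def={c,d,p} ue=∅
  L3: def={p} ue={c,p}
  L4: def={c} ue={c,p}
  L5: def={c,p} ue=∅

Liveness:
  L0: in=∅ out={c}
  L1: in={c} out=∅
  L2: in=∅ out={c,p}
  L3: in={c,p} out={c,p}
  L4: in={c,p} out=∅
  L5: in=∅ out={c,p}

Conflict graph:
  c↔{d,p}
  d↔{c,p}
  f↔∅
  p↔{c,d}

N(d) = ["c", "p"]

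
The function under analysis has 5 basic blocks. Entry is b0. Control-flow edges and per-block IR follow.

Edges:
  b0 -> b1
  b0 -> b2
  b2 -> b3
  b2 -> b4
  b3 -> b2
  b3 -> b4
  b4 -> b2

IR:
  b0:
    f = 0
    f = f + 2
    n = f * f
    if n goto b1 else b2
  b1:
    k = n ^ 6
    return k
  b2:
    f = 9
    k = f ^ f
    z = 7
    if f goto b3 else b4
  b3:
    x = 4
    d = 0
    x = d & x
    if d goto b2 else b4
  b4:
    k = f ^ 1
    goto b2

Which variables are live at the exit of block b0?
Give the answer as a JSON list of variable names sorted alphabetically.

Answer: ["n"]

Analysis:
def/use:
  b0: def={f,n} ue=∅
  b1: def={k} ue={n}
  b2: def={f,k,z} ue=∅
  b3: def={d,x} ue=∅
  b4: def={k} ue={f}

Backward fixpoint:
  b0 li=∅ lo={n}
  b1 li={n} lo=∅
  b2 li=∅ lo={f}
  b3 li={f} lo={f}
  b4 li={f} lo=∅

live-out(b0) = ["n"]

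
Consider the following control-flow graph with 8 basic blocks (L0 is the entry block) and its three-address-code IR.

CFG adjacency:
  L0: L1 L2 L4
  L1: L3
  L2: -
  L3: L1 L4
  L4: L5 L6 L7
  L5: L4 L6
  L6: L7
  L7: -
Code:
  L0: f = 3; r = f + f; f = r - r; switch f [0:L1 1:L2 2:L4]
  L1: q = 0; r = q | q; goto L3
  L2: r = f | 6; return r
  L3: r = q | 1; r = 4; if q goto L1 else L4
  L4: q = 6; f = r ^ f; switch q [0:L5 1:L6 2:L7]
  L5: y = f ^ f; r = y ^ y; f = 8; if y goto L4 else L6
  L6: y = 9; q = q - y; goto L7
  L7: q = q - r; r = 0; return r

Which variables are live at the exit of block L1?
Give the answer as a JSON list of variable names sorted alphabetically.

Answer: ["f", "q"]

Working:
Per-block:
  L0: {f,r} / ∅
  L1: {q,r} / ∅
  L2: {r} / {f}
  L3: {r} / {q}
  L4: {f,q} / {f,r}
  L5: {f,r,y} / {f}
  L6: {q,y} / {q}
  L7: {q,r} / {q,r}

Backward fixpoint:
  L0 li=∅ lo={f,r}
  L1 li={f} lo={f,q}
  L2 li={f} lo=∅
  L3 li={f,q} lo={f,r}
  L4 li={f,r} lo={f,q,r}
  L5 li={f,q} lo={f,q,r}
  L6 li={q,r} lo={q,r}
  L7 li={q,r} lo=∅

live-out(L1) = ["f", "q"]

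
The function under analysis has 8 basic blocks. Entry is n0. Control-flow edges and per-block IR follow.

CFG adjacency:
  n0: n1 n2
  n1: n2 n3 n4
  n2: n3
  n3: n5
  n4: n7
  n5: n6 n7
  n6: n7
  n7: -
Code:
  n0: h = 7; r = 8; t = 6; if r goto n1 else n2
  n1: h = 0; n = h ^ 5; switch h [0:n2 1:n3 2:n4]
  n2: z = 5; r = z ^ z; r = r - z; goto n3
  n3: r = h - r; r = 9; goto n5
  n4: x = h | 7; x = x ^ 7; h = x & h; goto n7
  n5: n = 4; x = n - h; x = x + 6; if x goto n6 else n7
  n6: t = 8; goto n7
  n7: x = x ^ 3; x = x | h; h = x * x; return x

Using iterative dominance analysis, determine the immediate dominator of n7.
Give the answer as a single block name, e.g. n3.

idom tree: n1←n0 n2←n0 n3←n0 n4←n1 n5←n3 n6←n5 n7←n0
Join-block Dom:
  n2: preds {n0,n1}: {n0} ∩ {n0,n1} = {n0}; idom=n0
  n3: preds {n1,n2}: {n0,n1} ∩ {n0,n2} = {n0}; idom=n0
  n7: preds {n4,n5,n6}: {n0,n1,n4} ∩ {n0,n3,n5} ∩ {n0,n3,n5,n6} = {n0}; idom=n0

idom(n7) = n0

Answer: n0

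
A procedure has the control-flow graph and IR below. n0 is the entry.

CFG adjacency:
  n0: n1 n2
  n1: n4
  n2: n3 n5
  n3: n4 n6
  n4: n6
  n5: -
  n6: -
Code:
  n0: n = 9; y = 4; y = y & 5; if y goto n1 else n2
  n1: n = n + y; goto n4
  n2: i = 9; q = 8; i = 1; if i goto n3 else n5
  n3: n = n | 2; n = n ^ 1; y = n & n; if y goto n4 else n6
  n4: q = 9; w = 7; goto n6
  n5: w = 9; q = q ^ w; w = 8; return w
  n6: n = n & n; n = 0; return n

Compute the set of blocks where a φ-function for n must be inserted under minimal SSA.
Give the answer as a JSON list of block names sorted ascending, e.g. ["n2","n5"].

idom tree: n1←n0 n2←n0 n3←n2 n4←n0 n5←n2 n6←n0
Dom at joins:
  n4: preds {n1,n3}: {n0,n1} ∩ {n0,n2,n3} = {n0}; idom=n0
  n6: preds {n3,n4}: {n0,n2,n3} ∩ {n0,n4} = {n0}; idom=n0

Frontier:
  n4←n1: walk n1 to n0
  n4←n3: walk n3→n2 to n0
  n6←n3: walk n3→n2 to n0
  n6←n4: walk n4 to n0
  n0: DF=∅
  n1: DF={n4}
  n2: DF={n4,n6}
  n3: DF={n4,n6}
  n4: DF={n6}
  n5: DF=∅
  n6: DF=∅

φ for n: defs {n0,n1,n3,n6}
  DF⁺ = {n4,n6}

Answer: ["n4", "n6"]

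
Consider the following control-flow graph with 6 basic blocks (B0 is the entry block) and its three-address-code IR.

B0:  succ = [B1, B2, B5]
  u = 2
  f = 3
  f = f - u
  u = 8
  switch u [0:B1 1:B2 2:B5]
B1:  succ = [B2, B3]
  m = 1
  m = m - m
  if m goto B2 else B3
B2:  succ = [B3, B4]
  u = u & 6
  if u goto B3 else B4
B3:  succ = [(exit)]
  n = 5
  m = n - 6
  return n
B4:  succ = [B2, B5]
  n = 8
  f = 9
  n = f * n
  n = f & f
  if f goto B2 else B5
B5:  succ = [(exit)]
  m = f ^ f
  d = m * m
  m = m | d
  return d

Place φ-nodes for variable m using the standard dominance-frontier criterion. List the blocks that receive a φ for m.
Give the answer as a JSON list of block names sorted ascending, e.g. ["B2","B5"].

idom tree: B1←B0 B2←B0 B3←B0 B4←B2 B5←B0
Join-block Dom:
  B2: preds {B0,B1,B4}: {B0} ∩ {B0,B1} ∩ {B0,B2,B4} = {B0}; idom=B0
  B3: preds {B1,B2}: {B0,B1} ∩ {B0,B2} = {B0}; idom=B0
  B5: preds {B0,B4}: {B0} ∩ {B0,B2,B4} = {B0}; idom=B0

DF derivation:
  join B2 pred B0: · stop@B0
  join B2 pred B1: B1 stop@B0
  join B2 pred B4: B4→B2 stop@B0
  join B3 pred B1: B1 stop@B0
  join B3 pred B2: B2 stop@B0
  join B5 pred B0: · stop@B0
  join B5 pred B4: B4→B2 stop@B0
  DF(B0)=∅
  DF(B1)={B2,B3}
  DF(B2)={B2,B3,B5}
  DF(B3)=∅
  DF(B4)={B2,B5}
  DF(B5)=∅

φ for m: defs {B1,B3,B5}
  DF⁺ = {B2,B3,B5}

Answer: ["B2", "B3", "B5"]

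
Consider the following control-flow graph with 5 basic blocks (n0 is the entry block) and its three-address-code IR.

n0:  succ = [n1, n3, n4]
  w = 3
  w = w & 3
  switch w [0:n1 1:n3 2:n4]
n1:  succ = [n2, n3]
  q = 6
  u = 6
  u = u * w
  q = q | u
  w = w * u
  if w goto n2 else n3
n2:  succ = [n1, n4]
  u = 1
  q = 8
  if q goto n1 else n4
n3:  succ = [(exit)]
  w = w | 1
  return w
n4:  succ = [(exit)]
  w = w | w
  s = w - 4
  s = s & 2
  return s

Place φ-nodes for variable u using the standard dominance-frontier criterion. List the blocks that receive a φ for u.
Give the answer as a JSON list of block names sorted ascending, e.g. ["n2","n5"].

idom tree: n1←n0 n2←n1 n3←n0 n4←n0
Join-block Dom:
  n1: preds {n0,n2}: {n0} ∩ {n0,n1,n2} = {n0}; idom=n0
  n3: preds {n0,n1}: {n0} ∩ {n0,n1} = {n0}; idom=n0
  n4: preds {n0,n2}: {n0} ∩ {n0,n1,n2} = {n0}; idom=n0

DF walk-up:
  n1←n0: walk · to n0
  n1←n2: walk n2→n1 to n0
  n3←n0: walk · to n0
  n3←n1: walk n1 to n0
  n4←n0: walk · to n0
  n4←n2: walk n2→n1 to n0
  n0 → ∅
  n1 → {n1,n3,n4}
  n2 → {n1,n4}
  n3 → ∅
  n4 → ∅

φ for u: defs {n1,n2}
  DF⁺ = {n1,n3,n4}

Answer: ["n1", "n3", "n4"]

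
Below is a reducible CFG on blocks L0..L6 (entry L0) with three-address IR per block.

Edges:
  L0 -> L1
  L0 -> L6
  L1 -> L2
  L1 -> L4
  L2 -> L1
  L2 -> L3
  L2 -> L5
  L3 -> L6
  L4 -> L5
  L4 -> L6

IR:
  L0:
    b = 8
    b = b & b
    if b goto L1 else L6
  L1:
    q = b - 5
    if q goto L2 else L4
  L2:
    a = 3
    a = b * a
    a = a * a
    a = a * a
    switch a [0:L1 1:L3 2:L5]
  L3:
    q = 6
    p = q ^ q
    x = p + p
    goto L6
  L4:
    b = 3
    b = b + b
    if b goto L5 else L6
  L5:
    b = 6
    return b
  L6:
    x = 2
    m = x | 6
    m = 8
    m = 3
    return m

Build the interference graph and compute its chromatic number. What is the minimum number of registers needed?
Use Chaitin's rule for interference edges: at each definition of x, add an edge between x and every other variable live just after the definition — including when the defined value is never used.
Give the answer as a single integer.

Block summaries:
  L0 def {b} use ∅
  L1 def {q} use {b}
  L2 def {a} use {b}
  L3 def {p,q,x} use ∅
  L4 def {b} use ∅
  L5 def {b} use ∅
  L6 def {m,x} use ∅

Live sets:
  live L0: ∅→{b}
  live L1: {b}→{b}
  live L2: {b}→{b}
  live L3: ∅→∅
  live L4: ∅→∅
  live L5: ∅→∅
  live L6: ∅→∅

Interfere edges:
  a — {b}
  b — {a,q}
  m — ∅
  p — ∅
  q — {b}
  x — ∅

Colouring:
  {a,b} pairwise interfere (2-clique) ⇒ χ ≥ 2
  2-colouring: r0={b,m,p,x}  r1={a,q}
  χ = 2

Answer: 2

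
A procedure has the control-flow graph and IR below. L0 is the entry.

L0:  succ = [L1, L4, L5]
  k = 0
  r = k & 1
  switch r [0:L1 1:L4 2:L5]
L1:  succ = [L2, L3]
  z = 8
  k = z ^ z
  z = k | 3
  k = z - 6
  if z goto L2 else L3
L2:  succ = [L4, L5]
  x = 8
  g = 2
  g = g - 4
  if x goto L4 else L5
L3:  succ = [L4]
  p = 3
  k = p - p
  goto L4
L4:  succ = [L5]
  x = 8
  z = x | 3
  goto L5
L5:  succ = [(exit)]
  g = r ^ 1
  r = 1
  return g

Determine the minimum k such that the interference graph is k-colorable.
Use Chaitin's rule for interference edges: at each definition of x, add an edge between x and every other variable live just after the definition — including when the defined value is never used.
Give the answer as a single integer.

def/use:
  L0: {k,r} / ∅
  L1: {k,z} / ∅
  L2: {g,x} / ∅
  L3: {k,p} / ∅
  L4: {x,z} / ∅
  L5: {g,r} / {r}

Liveness:
  live L0: ∅→{r}
  live L1: {r}→{r}
  live L2: {r}→{r}
  live L3: {r}→{r}
  live L4: {r}→{r}
  live L5: {r}→∅

Interference:
  g — {r,x}
  k — {r,z}
  p — {r}
  r — {g,k,p,x,z}
  x — {g,r}
  z — {k,r}

Colouring:
  lower bound: {g,r,x} mutually conflict ⇒ χ ≥ 3
  3-colouring: c0={r}  c1={g,k,p}  c2={x,z}
  χ = 3

Answer: 3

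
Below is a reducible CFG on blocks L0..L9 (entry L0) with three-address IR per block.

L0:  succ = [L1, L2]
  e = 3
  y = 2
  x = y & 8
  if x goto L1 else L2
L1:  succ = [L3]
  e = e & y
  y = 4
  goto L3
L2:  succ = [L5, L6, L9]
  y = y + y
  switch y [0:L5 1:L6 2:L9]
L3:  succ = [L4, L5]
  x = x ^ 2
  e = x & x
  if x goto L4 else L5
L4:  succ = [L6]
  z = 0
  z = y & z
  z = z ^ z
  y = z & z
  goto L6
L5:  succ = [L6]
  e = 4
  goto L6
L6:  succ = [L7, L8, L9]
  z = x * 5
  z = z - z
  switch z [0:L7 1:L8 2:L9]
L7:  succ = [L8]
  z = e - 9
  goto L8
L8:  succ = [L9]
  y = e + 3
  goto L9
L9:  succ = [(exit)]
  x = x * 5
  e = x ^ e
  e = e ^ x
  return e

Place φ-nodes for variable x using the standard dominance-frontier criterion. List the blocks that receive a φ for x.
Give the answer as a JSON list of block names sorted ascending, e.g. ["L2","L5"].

idom tree: L1←L0 L2←L0 L3←L1 L4←L3 L5←L0 L6←L0 L7←L6 L8←L6 L9←L0
Join-block Dom:
  L5: preds {L2,L3}: {L0,L2} ∩ {L0,L1,L3} = {L0}; idom=L0
  L6: preds {L2,L4,L5}: {L0,L2} ∩ {L0,L1,L3,L4} ∩ {L0,L5} = {L0}; idom=L0
  L8: preds {L6,L7}: {L0,L6} ∩ {L0,L6,L7} = {L0,L6}; idom=L6
  L9: preds {L2,L6,L8}: {L0,L2} ∩ {L0,L6} ∩ {L0,L6,L8} = {L0}; idom=L0

Frontier:
  join L5 pred L2: L2 stop@L0
  join L5 pred L3: L3→L1 stop@L0
  join L6 pred L2: L2 stop@L0
  join L6 pred L4: L4→L3→L1 stop@L0
  join L6 pred L5: L5 stop@L0
  join L8 pred L6: · stop@L6
  join L8 pred L7: L7 stop@L6
  join L9 pred L2: L2 stop@L0
  join L9 pred L6: L6 stop@L0
  join L9 pred L8: L8→L6 stop@L0
  L0: DF=∅
  L1: DF={L5,L6}
  L2: DF={L5,L6,L9}
  L3: DF={L5,L6}
  L4: DF={L6}
  L5: DF={L6}
  L6: DF={L9}
  L7: DF={L8}
  L8: DF={L9}
  L9: DF=∅

φ for x: defs {L0,L3,L9}
  DF⁺ = {L5,L6,L9}

Answer: ["L5", "L6", "L9"]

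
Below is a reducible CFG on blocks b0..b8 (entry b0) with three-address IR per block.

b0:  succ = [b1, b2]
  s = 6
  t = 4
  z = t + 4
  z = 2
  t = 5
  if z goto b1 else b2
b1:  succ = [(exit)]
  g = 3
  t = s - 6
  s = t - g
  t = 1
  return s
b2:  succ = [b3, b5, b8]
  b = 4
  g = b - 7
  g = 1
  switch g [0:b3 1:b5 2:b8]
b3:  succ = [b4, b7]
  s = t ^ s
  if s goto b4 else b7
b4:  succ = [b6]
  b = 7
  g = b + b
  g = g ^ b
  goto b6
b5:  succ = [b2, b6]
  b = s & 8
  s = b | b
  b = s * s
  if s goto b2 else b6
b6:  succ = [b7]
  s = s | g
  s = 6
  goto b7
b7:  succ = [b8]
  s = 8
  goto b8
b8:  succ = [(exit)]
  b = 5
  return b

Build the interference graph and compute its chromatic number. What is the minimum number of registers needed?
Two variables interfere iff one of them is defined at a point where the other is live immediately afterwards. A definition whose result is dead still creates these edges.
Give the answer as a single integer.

Answer: 4

Derivation:
Per-block:
  b0 def {s,t,z} use ∅
  b1 def {g,s,t} use {s}
  b2 def {b,g} use ∅
  b3 def {s} use {s,t}
  b4 def {b,g} use ∅
  b5 def {b,s} use {s}
  b6 def {s} use {g,s}
  b7 def {s} use ∅
  b8 def {b} use ∅

Backward fixpoint:
  b0: in=∅ out={s,t}
  b1: in={s} out=∅
  b2: in={s,t} out={g,s,t}
  b3: in={s,t} out={s}
  b4: in={s} out={g,s}
  b5: in={g,s,t} out={g,s,t}
  b6: in={g,s} out=∅
  b7: in=∅ out=∅
  b8: in=∅ out=∅

Interfere edges:
  b: {g,s,t}
  g: {b,s,t}
  s: {b,g,t,z}
  t: {b,g,s,z}
  z: {s,t}

Registers:
  {b,g,s,t} pairwise interfere (4-clique) ⇒ χ ≥ 4
  assign b→r2 g→r3 s→r0 t→r1 z→r2 — no edge inside a register ⇒ χ ≤ 4
  χ = 4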